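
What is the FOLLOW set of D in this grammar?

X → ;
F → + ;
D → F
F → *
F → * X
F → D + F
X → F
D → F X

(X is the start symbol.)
{ '+' }

In F → D + F: D is followed by '+' F, add FIRST('+' F) \ {ε} = { '+' }

Taking the union: FOLLOW(D) = { '+' }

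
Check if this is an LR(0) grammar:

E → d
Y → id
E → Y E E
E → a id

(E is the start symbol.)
Yes, the grammar is LR(0)

Augment with E' → E and build the canonical LR(0) collection (I0 = CLOSURE({[E' → . E]}), then GOTO on every symbol after a dot until no new states appear). It has 9 states:
  I0: { [E → . Y E E], [E → . a id], [E → . d], [E' → . E], [Y → . id] }  — shift
  I1: { [E' → E .] }  — accept
  I2: { [E → . Y E E], [E → . a id], [E → . d], [E → Y . E E], [Y → . id] }  — shift
  I3: { [E → a . id] }  — shift
  I4: { [E → d .] }  — reduce
  I5: { [Y → id .] }  — reduce
  I6: { [E → a id .] }  — reduce
  I7: { [E → . Y E E], [E → . a id], [E → . d], [E → Y E . E], [Y → . id] }  — shift
  I8: { [E → Y E E .] }  — reduce

Every state is either a pure shift/goto state or contains exactly one complete item and nothing to shift — no conflicts. The grammar is LR(0).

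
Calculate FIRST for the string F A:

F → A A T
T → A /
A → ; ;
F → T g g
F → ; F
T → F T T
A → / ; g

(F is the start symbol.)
FIRST sets of the non-terminals involved (from the grammar, by fixed-point iteration):
  FIRST(F) = { '/', ';' }

To compute FIRST(F A), process the symbols left to right:
Symbol F is a non-terminal. Add FIRST(F) \ {ε} = { '/', ';' }
F is not nullable (ε ∉ FIRST(F)), so stop here.
FIRST(F A) = { '/', ';' }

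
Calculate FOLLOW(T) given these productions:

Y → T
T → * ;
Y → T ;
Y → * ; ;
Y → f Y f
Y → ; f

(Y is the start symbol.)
{ $, ';', 'f' }

In Y → T: T is at the end, add FOLLOW(Y)
In Y → T ;: T is followed by ';', add FIRST(';') \ {ε} = { ';' }

The FOLLOW sets referred to above (computed the same way, to a fixed point):
  FOLLOW(Y) = { $, 'f' }

Taking the union: FOLLOW(T) = { $, ';', 'f' }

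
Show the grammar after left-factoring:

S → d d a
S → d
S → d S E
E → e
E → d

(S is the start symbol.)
S → d S'
S' → d a
S' → ε
S' → S E
E → e
E → d

Left-factoring transforms A → αβ₁ | αβ₂ into A → αA' and A' → β₁ | β₂
(α is the longest common prefix among the alternatives). Repeat until
no nonterminal has two alternatives with a common prefix.

Round 1: S has alternatives sharing prefix 'd'. Introduce S': S → d S'
  Add: S' → d a
  Add: S' → ε
  Add: S' → S E

No remaining common prefixes — done.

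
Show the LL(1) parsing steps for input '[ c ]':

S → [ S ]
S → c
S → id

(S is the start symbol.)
LL(1) parsing maintains a stack (initially the start symbol over $) and the input. At each step: if the stack top is a terminal, match it against the current input token; if it is a non-terminal N, replace it with the RHS of M[N, lookahead] (the unique production whose predict set contains the lookahead).

Stack is shown with the top on the left.

Stack    Input    Action
------------------------
S $      [ c ] $  output S → [ S ]
[ S ] $  [ c ] $  match '['
S ] $    c ] $    output S → c
c ] $    c ] $    match 'c'
] $      ] $      match ']'
$        $        accept

The string is accepted.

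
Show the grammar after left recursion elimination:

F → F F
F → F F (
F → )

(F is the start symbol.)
F is directly left-recursive. The standard transformation for
  A → A α₁ | ... | A α_m | β₁ | ... | β_n
is
  A  → β₁ A' | ... | β_n A'
  A' → α₁ A' | ... | α_m A' | ε

F → ) becomes F → ) F'
F → F F becomes F' → F F'
F → F F ( becomes F' → F ( F'
Add F' → ε

Resulting grammar:
F → ) F'
F' → F F'
F' → F ( F'
F' → ε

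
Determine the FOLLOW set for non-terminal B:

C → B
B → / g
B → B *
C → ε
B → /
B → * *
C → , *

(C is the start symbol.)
{ $, '*' }

In C → B: B is at the end, add FOLLOW(C)
In B → B *: B is followed by '*', add FIRST('*') \ {ε} = { '*' }

The FOLLOW sets referred to above (computed the same way, to a fixed point):
  FOLLOW(C) = { $ }

Taking the union: FOLLOW(B) = { $, '*' }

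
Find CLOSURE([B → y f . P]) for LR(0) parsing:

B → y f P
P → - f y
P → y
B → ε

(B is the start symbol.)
{ [B → y f . P], [P → . - f y], [P → . y] }

To compute CLOSURE, for each item [A → α.Bβ] where B is a non-terminal, add [B → .γ] for all productions B → γ; repeat for the newly added items until nothing changes.

Start with: [B → y f . P]
  [B → y f . P] has the dot before P: add [P → . - f y], [P → . y]
No further items can be added.

CLOSURE = { [B → y f . P], [P → . - f y], [P → . y] }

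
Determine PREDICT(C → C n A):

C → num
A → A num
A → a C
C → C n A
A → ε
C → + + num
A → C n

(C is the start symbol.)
PREDICT(C → C n A) = (FIRST(RHS) \ {ε}) ∪ (FOLLOW(C) if ε ∈ FIRST(RHS), i.e. RHS ⇒* ε)
FIRST(C) = { '+', 'num' }
FIRST(C n A) = { '+', 'num' }
ε ∉ FIRST(C n A), so FOLLOW(C) is not added.
PREDICT(C → C n A) = { '+', 'num' }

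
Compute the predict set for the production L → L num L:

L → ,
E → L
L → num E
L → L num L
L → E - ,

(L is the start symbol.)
PREDICT(L → L num L) = (FIRST(RHS) \ {ε}) ∪ (FOLLOW(L) if ε ∈ FIRST(RHS), i.e. RHS ⇒* ε)
FIRST(L) = { ',', 'num' }
FIRST(L num L) = { ',', 'num' }
ε ∉ FIRST(L num L), so FOLLOW(L) is not added.
PREDICT(L → L num L) = { ',', 'num' }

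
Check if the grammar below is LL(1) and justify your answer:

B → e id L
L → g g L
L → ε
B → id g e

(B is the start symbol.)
Yes, the grammar is LL(1).

A grammar is LL(1) if for each non-terminal N with multiple productions, the predict sets of those productions are pairwise disjoint, where PREDICT(N → α) = (FIRST(α) \ {ε}) ∪ (FOLLOW(N) if α ⇒* ε).

Relevant sets:
  FOLLOW(L) = { $ }

For B:
  PREDICT(B → e id L) = { 'e' }
  PREDICT(B → id g e) = { 'id' }
For L:
  PREDICT(L → g g L) = { 'g' }
  PREDICT(L → ε) = { $ }

All predict sets are disjoint. The grammar IS LL(1).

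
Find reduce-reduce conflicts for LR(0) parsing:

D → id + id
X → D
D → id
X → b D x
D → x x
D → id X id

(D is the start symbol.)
No reduce-reduce conflicts

A reduce-reduce conflict occurs when an LR(0) state has two complete items [A → α .] and [B → β .] — both call for a reduction, and with no lookahead the parser cannot choose between them.

Augment with D' → D and build the canonical LR(0) collection (I0 = CLOSURE({[D' → . D]}), then GOTO on every symbol after a dot until no new states appear). It has 13 states:
  I0: { [D → . id + id], [D → . id X id], [D → . id], [D → . x x], [D' → . D] }  — shift
  I1: { [D' → D .] }  — accept
  I2: { [D → . id + id], [D → . id X id], [D → . id], [D → . x x], [D → id . + id], [D → id . X id], [D → id .], [X → . D], [X → . b D x] }  — shift, reduce
  I3: { [D → x . x] }  — shift
  I4: { [D → x x .] }  — reduce
  I5: { [D → id + . id] }  — shift
  I6: { [X → D .] }  — reduce
  I7: { [D → id X . id] }  — shift
  I8: { [D → . id + id], [D → . id X id], [D → . id], [D → . x x], [X → b . D x] }  — shift
  I9: { [X → b D . x] }  — shift
  I10: { [X → b D x .] }  — reduce
  I11: { [D → id X id .] }  — reduce
  I12: { [D → id + id .] }  — reduce

No state contains more than one complete item.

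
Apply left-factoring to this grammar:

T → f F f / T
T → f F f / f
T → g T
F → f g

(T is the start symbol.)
Left-factoring transforms A → αβ₁ | αβ₂ into A → αA' and A' → β₁ | β₂
(α is the longest common prefix among the alternatives). Repeat until
no nonterminal has two alternatives with a common prefix.

Round 1: T has alternatives sharing prefix 'f F f /'. Introduce T': T → f F f / T'
  Add: T' → T
  Add: T' → f

No remaining common prefixes — done.

Resulting grammar:
T → f F f / T'
T' → T
T' → f
T → g T
F → f g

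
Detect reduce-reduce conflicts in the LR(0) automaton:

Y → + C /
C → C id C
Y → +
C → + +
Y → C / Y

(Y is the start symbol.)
No reduce-reduce conflicts

A reduce-reduce conflict occurs when an LR(0) state has two complete items [A → α .] and [B → β .] — both call for a reduction, and with no lookahead the parser cannot choose between them.

Augment with Y' → Y and build the canonical LR(0) collection (I0 = CLOSURE({[Y' → . Y]}), then GOTO on every symbol after a dot until no new states appear). It has 13 states:
  I0: { [C → . + +], [C → . C id C], [Y → . + C /], [Y → . +], [Y → . C / Y], [Y' → . Y] }  — shift
  I1: { [C → + . +], [C → . + +], [C → . C id C], [Y → + . C /], [Y → + .] }  — shift, reduce
  I2: { [C → C . id C], [Y → C . / Y] }  — shift
  I3: { [Y' → Y .] }  — accept
  I4: { [C → . + +], [C → . C id C], [Y → . + C /], [Y → . +], [Y → . C / Y], [Y → C / . Y] }  — shift
  I5: { [C → . + +], [C → . C id C], [C → C id . C] }  — shift
  I6: { [C → + . +] }  — shift
  I7: { [C → C . id C], [C → C id C .] }  — shift, reduce
  I8: { [C → + + .] }  — reduce
  I9: { [Y → C / Y .] }  — reduce
  I10: { [C → + + .], [C → + . +] }  — shift, reduce
  I11: { [C → C . id C], [Y → + C . /] }  — shift
  I12: { [Y → + C / .] }  — reduce

No state contains more than one complete item.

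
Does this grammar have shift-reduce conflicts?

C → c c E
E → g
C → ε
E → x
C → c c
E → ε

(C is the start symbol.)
Augment with C' → C and build the canonical LR(0) collection (I0 = CLOSURE({[C' → . C]}), then GOTO on every symbol after a dot until no new states appear). It has 7 states:
  I0: { [C → . c c E], [C → . c c], [C → .], [C' → . C] }  — shift, reduce
  I1: { [C' → C .] }  — accept
  I2: { [C → c . c E], [C → c . c] }  — shift
  I3: { [C → c c . E], [C → c c .], [E → . g], [E → . x], [E → .] }  — shift, 2 reduces
  I4: { [C → c c E .] }  — reduce
  I5: { [E → g .] }  — reduce
  I6: { [E → x .] }  — reduce

I0 contains reduce item [C → .] and shift items [C → . c c], [C → . c c E] — shift-reduce conflict.
I3 contains reduce items [C → c c .], [E → .] and shift items [E → . g], [E → . x] — shift-reduce conflict.

Answer: Yes — I0: [C → .] vs [C → . c c]; I3: [C → c c .] vs [E → . g]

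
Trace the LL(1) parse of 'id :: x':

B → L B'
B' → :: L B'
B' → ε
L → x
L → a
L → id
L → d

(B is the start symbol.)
Stack is shown with the top on the left.

Stack      Input      Action
----------------------------
B $        id :: x $  output B → L B'
L B' $     id :: x $  output L → id
id B' $    id :: x $  match 'id'
B' $       :: x $     output B' → :: L B'
:: L B' $  :: x $     match '::'
L B' $     x $        output L → x
x B' $     x $        match 'x'
B' $       $          output B' → ε
$          $          accept

The string is accepted.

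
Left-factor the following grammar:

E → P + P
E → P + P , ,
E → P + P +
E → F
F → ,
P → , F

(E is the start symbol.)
Left-factoring transforms A → αβ₁ | αβ₂ into A → αA' and A' → β₁ | β₂
(α is the longest common prefix among the alternatives). Repeat until
no nonterminal has two alternatives with a common prefix.

Round 1: E has alternatives sharing prefix 'P + P'. Introduce E': E → P + P E'
  Add: E' → ε
  Add: E' → , ,
  Add: E' → +

No remaining common prefixes — done.

Resulting grammar:
E → P + P E'
E' → ε
E' → , ,
E' → +
E → F
F → ,
P → , F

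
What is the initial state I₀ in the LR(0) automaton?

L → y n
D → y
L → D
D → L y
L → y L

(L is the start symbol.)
First, augment the grammar with L' → L
I₀ = CLOSURE({ [L' → . L] }):
  [L' → . L] has the dot before L: add [L → . y n], [L → . D], [L → . y L]
  [L → . D] has the dot before D: add [D → . y], [D → . L y]
No further items can be added.

I₀ = { [D → . L y], [D → . y], [L → . D], [L → . y L], [L → . y n], [L' → . L] }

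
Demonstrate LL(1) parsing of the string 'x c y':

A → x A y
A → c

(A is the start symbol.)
Stack is shown with the top on the left.

Stack    Input    Action
------------------------
A $      x c y $  output A → x A y
x A y $  x c y $  match 'x'
A y $    c y $    output A → c
c y $    c y $    match 'c'
y $      y $      match 'y'
$        $        accept

The string is accepted.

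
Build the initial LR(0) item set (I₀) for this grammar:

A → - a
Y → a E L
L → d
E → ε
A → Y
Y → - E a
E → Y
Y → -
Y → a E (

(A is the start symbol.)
{ [A → . - a], [A → . Y], [A' → . A], [Y → . - E a], [Y → . -], [Y → . a E (], [Y → . a E L] }

First, augment the grammar with A' → A
I₀ = CLOSURE({ [A' → . A] }):
  [A' → . A] has the dot before A: add [A → . - a], [A → . Y]
  [A → . Y] has the dot before Y: add [Y → . a E L], [Y → . - E a], [Y → . -], [Y → . a E (]
No further items can be added.

I₀ = { [A → . - a], [A → . Y], [A' → . A], [Y → . - E a], [Y → . -], [Y → . a E (], [Y → . a E L] }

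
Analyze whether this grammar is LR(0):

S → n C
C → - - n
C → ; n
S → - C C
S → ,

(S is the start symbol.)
A grammar is LR(0) if no state in the canonical LR(0) collection has:
  - both a shift item (dot before a terminal) and a complete item (shift-reduce conflict), or
  - two or more complete items (reduce-reduce conflict; the accept item [S' → S .] counts as a complete item here).

Augment with S' → S and build the canonical LR(0) collection (I0 = CLOSURE({[S' → . S]}), then GOTO on every symbol after a dot until no new states appear). It has 13 states:
  I0: { [S → . ,], [S → . - C C], [S → . n C], [S' → . S] }  — shift
  I1: { [S → , .] }  — reduce
  I2: { [C → . - - n], [C → . ; n], [S → - . C C] }  — shift
  I3: { [S' → S .] }  — accept
  I4: { [C → . - - n], [C → . ; n], [S → n . C] }  — shift
  I5: { [C → - . - n] }  — shift
  I6: { [C → ; . n] }  — shift
  I7: { [S → n C .] }  — reduce
  I8: { [C → ; n .] }  — reduce
  I9: { [C → - - . n] }  — shift
  I10: { [C → - - n .] }  — reduce
  I11: { [C → . - - n], [C → . ; n], [S → - C . C] }  — shift
  I12: { [S → - C C .] }  — reduce

Every state is either a pure shift/goto state or contains exactly one complete item and nothing to shift — no conflicts. The grammar is LR(0).

Answer: Yes, the grammar is LR(0)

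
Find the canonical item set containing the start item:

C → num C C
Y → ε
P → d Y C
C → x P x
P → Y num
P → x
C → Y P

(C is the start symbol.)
{ [C → . Y P], [C → . num C C], [C → . x P x], [C' → . C], [Y → .] }

First, augment the grammar with C' → C
I₀ = CLOSURE({ [C' → . C] }):
  [C' → . C] has the dot before C: add [C → . num C C], [C → . x P x], [C → . Y P]
  [C → . Y P] has the dot before Y: add [Y → .]
No further items can be added.

I₀ = { [C → . Y P], [C → . num C C], [C → . x P x], [C' → . C], [Y → .] }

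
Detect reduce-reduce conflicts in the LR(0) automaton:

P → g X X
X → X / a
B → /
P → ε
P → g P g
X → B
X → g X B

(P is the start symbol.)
Yes — I10: [X → B .] vs [X → g X B .]

A reduce-reduce conflict occurs when an LR(0) state has two complete items [A → α .] and [B → β .] — both call for a reduction, and with no lookahead the parser cannot choose between them.

Augment with P' → P and build the canonical LR(0) collection (I0 = CLOSURE({[P' → . P]}), then GOTO on every symbol after a dot until no new states appear). It has 18 states:
  I0: { [P → . g P g], [P → . g X X], [P → .], [P' → . P] }  — shift, reduce
  I1: { [P' → P .] }  — accept
  I2: { [B → . /], [P → . g P g], [P → . g X X], [P → .], [P → g . P g], [P → g . X X], [X → . B], [X → . X / a], [X → . g X B] }  — shift, reduce
  I3: { [B → / .] }  — reduce
  I4: { [X → B .] }  — reduce
  I5: { [P → g P . g] }  — shift
  I6: { [B → . /], [P → g X . X], [X → . B], [X → . X / a], [X → . g X B], [X → X . / a] }  — shift
  I7: { [B → . /], [P → . g P g], [P → . g X X], [P → .], [P → g . P g], [P → g . X X], [X → . B], [X → . X / a], [X → . g X B], [X → g . X B] }  — shift, reduce
  I8: { [B → . /], [P → g X . X], [X → . B], [X → . X / a], [X → . g X B], [X → X . / a], [X → g X . B] }  — shift
  I9: { [B → / .], [X → X / . a] }  — shift, reduce
  I10: { [X → B .], [X → g X B .] }  — 2 reduces
  I11: { [P → g X X .], [X → X . / a] }  — shift, reduce
  I12: { [B → . /], [X → . B], [X → . X / a], [X → . g X B], [X → g . X B] }  — shift
  I13: { [B → . /], [X → X . / a], [X → g X . B] }  — shift
  I14: { [X → g X B .] }  — reduce
  I15: { [X → X / . a] }  — shift
  I16: { [X → X / a .] }  — reduce
  I17: { [P → g P g .] }  — reduce

I10 contains complete items [X → B .], [X → g X B .] — reduce-reduce conflict.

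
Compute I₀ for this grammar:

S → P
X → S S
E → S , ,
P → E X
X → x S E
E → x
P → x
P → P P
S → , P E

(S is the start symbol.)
{ [E → . S , ,], [E → . x], [P → . E X], [P → . P P], [P → . x], [S → . , P E], [S → . P], [S' → . S] }

First, augment the grammar with S' → S
I₀ = CLOSURE({ [S' → . S] }):
  [S' → . S] has the dot before S: add [S → . P], [S → . , P E]
  [S → . P] has the dot before P: add [P → . E X], [P → . x], [P → . P P]
  [P → . E X] has the dot before E: add [E → . S , ,], [E → . x]
No further items can be added.

I₀ = { [E → . S , ,], [E → . x], [P → . E X], [P → . P P], [P → . x], [S → . , P E], [S → . P], [S' → . S] }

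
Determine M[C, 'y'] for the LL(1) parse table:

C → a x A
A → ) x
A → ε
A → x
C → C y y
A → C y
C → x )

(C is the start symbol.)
To find M[C, 'y'], we find productions for C where 'y' is in the predict set (PREDICT(N → α) = (FIRST(α) \ {ε}) ∪ (FOLLOW(N) if α ⇒* ε)).

Relevant sets:
  FIRST(C) = { 'a', 'x' }

C → a x A: PREDICT = { 'a' }
C → C y y: PREDICT = { 'a', 'x' }
C → x ): PREDICT = { 'x' }

M[C, 'y'] is empty (no production applies)

Answer: Empty (error entry)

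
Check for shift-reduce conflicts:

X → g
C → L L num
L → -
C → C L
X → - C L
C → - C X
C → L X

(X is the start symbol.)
Yes — I4: [L → - .] vs [C → . - C X]; I7: [L → - .] vs [C → . - C X]

A shift-reduce conflict occurs when an LR(0) state has both:
  - a complete (reduce) item [A → α .] (dot at the end), and
  - a shift item [B → β . c γ] (dot before a terminal).

Augment with X' → X and build the canonical LR(0) collection (I0 = CLOSURE({[X' → . X]}), then GOTO on every symbol after a dot until no new states appear). It has 16 states:
  I0: { [X → . - C L], [X → . g], [X' → . X] }  — shift
  I1: { [C → . - C X], [C → . C L], [C → . L L num], [C → . L X], [L → . -], [X → - . C L] }  — shift
  I2: { [X' → X .] }  — accept
  I3: { [X → g .] }  — reduce
  I4: { [C → - . C X], [C → . - C X], [C → . C L], [C → . L L num], [C → . L X], [L → - .], [L → . -] }  — shift, reduce
  I5: { [C → C . L], [L → . -], [X → - C . L] }  — shift
  I6: { [C → L . L num], [C → L . X], [L → . -], [X → . - C L], [X → . g] }  — shift
  I7: { [C → . - C X], [C → . C L], [C → . L L num], [C → . L X], [L → - .], [L → . -], [X → - . C L] }  — shift, reduce
  I8: { [C → L L . num] }  — shift
  I9: { [C → L X .] }  — reduce
  I10: { [C → L L num .] }  — reduce
  I11: { [L → - .] }  — reduce
  I12: { [C → C L .], [X → - C L .] }  — 2 reduces
  I13: { [C → - C . X], [C → C . L], [L → . -], [X → . - C L], [X → . g] }  — shift
  I14: { [C → C L .] }  — reduce
  I15: { [C → - C X .] }  — reduce

I4 contains reduce item [L → - .] and shift items [C → . - C X], [L → . -] — shift-reduce conflict.
I7 contains reduce item [L → - .] and shift items [C → . - C X], [L → . -] — shift-reduce conflict.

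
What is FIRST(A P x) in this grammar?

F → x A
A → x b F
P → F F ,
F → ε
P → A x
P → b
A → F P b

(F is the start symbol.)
FIRST sets of the non-terminals involved (from the grammar, by fixed-point iteration):
  FIRST(A) = { ',', 'b', 'x' }

To compute FIRST(A P x), process the symbols left to right:
Symbol A is a non-terminal. Add FIRST(A) \ {ε} = { ',', 'b', 'x' }
A is not nullable (ε ∉ FIRST(A)), so stop here.
FIRST(A P x) = { ',', 'b', 'x' }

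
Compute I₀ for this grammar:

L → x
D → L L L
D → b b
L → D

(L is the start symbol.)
{ [D → . L L L], [D → . b b], [L → . D], [L → . x], [L' → . L] }

First, augment the grammar with L' → L
I₀ = CLOSURE({ [L' → . L] }):
  [L' → . L] has the dot before L: add [L → . x], [L → . D]
  [L → . D] has the dot before D: add [D → . L L L], [D → . b b]
No further items can be added.

I₀ = { [D → . L L L], [D → . b b], [L → . D], [L → . x], [L' → . L] }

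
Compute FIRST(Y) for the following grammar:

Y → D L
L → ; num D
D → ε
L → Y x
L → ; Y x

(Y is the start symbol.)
{ ';' }

To compute FIRST(Y), examine every production with Y on the left-hand side, reading each right-hand side left to right until a non-nullable symbol is reached.

FIRST sets of the other non-terminals involved (by the same procedure, iterated to a fixed point):
  FIRST(D) = { ε }
  FIRST(L) = { ';' }

From Y → D L:
  - D is a non-terminal: add FIRST(D) \ {ε} = { }
    D is nullable, so continue to the next symbol
  - L is a non-terminal: add FIRST(L) \ {ε} = { ';' }
    L is not nullable, so stop

Collecting: FIRST(Y) = { ';' }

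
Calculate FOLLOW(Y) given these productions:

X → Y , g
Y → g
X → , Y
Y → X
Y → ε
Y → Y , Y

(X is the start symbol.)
{ $, ',' }

In X → Y , g: Y is followed by ',' g, add FIRST(',' g) \ {ε} = { ',' }
In X → , Y: Y is at the end, add FOLLOW(X)
In Y → Y , Y: Y is followed by ',' Y, add FIRST(',' Y) \ {ε} = { ',' }
In Y → Y , Y: Y is at the end; this adds FOLLOW(Y) to itself — nothing new

The FOLLOW sets referred to above (computed the same way, to a fixed point):
  FOLLOW(X) = { $, ',' }

Taking the union: FOLLOW(Y) = { $, ',' }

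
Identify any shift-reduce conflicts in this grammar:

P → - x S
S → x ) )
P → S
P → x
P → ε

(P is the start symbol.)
Yes — I0: [P → .] vs [P → . - x S]; I4: [P → x .] vs [S → x . ) )]

Augment with P' → P and build the canonical LR(0) collection (I0 = CLOSURE({[P' → . P]}), then GOTO on every symbol after a dot until no new states appear). It has 10 states:
  I0: { [P → . - x S], [P → . S], [P → . x], [P → .], [P' → . P], [S → . x ) )] }  — shift, reduce
  I1: { [P → - . x S] }  — shift
  I2: { [P' → P .] }  — accept
  I3: { [P → S .] }  — reduce
  I4: { [P → x .], [S → x . ) )] }  — shift, reduce
  I5: { [S → x ) . )] }  — shift
  I6: { [S → x ) ) .] }  — reduce
  I7: { [P → - x . S], [S → . x ) )] }  — shift
  I8: { [P → - x S .] }  — reduce
  I9: { [S → x . ) )] }  — shift

I0 contains reduce item [P → .] and shift items [P → . - x S], [P → . x], [S → . x ) )] — shift-reduce conflict.
I4 contains reduce item [P → x .] and shift item [S → x . ) )] — shift-reduce conflict.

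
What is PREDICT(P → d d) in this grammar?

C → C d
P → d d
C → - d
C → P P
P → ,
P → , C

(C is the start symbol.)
PREDICT(P → d d) = (FIRST(RHS) \ {ε}) ∪ (FOLLOW(P) if ε ∈ FIRST(RHS), i.e. RHS ⇒* ε)
FIRST(d d) = { 'd' }
ε ∉ FIRST(d d), so FOLLOW(P) is not added.
PREDICT(P → d d) = { 'd' }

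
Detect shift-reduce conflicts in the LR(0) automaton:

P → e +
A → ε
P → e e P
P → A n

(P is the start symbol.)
Yes — I0: [A → .] vs [P → . e +]; I5: [A → .] vs [P → . e +]

Augment with P' → P and build the canonical LR(0) collection (I0 = CLOSURE({[P' → . P]}), then GOTO on every symbol after a dot until no new states appear). It has 8 states:
  I0: { [A → .], [P → . A n], [P → . e +], [P → . e e P], [P' → . P] }  — shift, reduce
  I1: { [P → A . n] }  — shift
  I2: { [P' → P .] }  — accept
  I3: { [P → e . +], [P → e . e P] }  — shift
  I4: { [P → e + .] }  — reduce
  I5: { [A → .], [P → . A n], [P → . e +], [P → . e e P], [P → e e . P] }  — shift, reduce
  I6: { [P → e e P .] }  — reduce
  I7: { [P → A n .] }  — reduce

I0 contains reduce item [A → .] and shift items [P → . e +], [P → . e e P] — shift-reduce conflict.
I5 contains reduce item [A → .] and shift items [P → . e +], [P → . e e P] — shift-reduce conflict.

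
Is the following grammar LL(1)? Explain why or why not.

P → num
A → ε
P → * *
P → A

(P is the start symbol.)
Yes, the grammar is LL(1).

Relevant sets:
  FIRST(A) = { ε }
  FOLLOW(P) = { $ }

For P:
  PREDICT(P → num) = { 'num' }
  PREDICT(P → '*' '*') = { '*' }
  PREDICT(P → A) = { $ }
A has a single production, so nothing to check there.

All predict sets are disjoint. The grammar IS LL(1).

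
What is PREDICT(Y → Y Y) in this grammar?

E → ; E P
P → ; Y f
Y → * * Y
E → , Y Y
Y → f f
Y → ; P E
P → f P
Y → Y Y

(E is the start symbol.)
{ '*', ';', 'f' }

PREDICT(Y → Y Y) = (FIRST(RHS) \ {ε}) ∪ (FOLLOW(Y) if ε ∈ FIRST(RHS), i.e. RHS ⇒* ε)
FIRST(Y) = { '*', ';', 'f' }
FIRST(Y Y) = { '*', ';', 'f' }
ε ∉ FIRST(Y Y), so FOLLOW(Y) is not added.
PREDICT(Y → Y Y) = { '*', ';', 'f' }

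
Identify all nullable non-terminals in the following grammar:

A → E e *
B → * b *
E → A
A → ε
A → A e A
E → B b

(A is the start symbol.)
{ 'A', 'E' }

ε-productions: A → ε
So A is immediately nullable.
E → A: every symbol on the right is nullable, so E is nullable too.
No further non-terminal can be added: every production for the remaining non-terminals contains a terminal or a non-nullable non-terminal.
Nullable = { 'A', 'E' }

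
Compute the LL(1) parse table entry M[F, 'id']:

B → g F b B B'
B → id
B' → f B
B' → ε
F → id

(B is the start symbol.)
To find M[F, 'id'], we find productions for F where 'id' is in the predict set (PREDICT(N → α) = (FIRST(α) \ {ε}) ∪ (FOLLOW(N) if α ⇒* ε)).

F → id: PREDICT = { 'id' }
  'id' is in predict set, so this production goes in M[F, 'id']

M[F, 'id'] = F → id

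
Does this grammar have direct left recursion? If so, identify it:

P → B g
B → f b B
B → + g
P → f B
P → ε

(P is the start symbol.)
No direct left recursion

Direct left recursion occurs when N → N α for some non-terminal N (the right-hand side begins with the left-hand side itself).

P → B g: starts with B
B → f b B: starts with f
B → + g: starts with '+'
P → f B: starts with f
P → ε: starts with ε

No direct left recursion found.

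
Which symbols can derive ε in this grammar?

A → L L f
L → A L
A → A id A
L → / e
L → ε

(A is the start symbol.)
ε-productions: L → ε
So L is immediately nullable.
No further non-terminal can be added: every production for the remaining non-terminals contains a terminal or a non-nullable non-terminal.
Nullable = { 'L' }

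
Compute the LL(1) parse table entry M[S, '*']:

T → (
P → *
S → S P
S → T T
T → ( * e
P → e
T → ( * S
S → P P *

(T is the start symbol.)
To find M[S, '*'], we find productions for S where '*' is in the predict set (PREDICT(N → α) = (FIRST(α) \ {ε}) ∪ (FOLLOW(N) if α ⇒* ε)).

Relevant sets:
  FIRST(S) = { '(', '*', 'e' }
  FIRST(T) = { '(' }
  FIRST(P) = { '*', 'e' }

S → S P: PREDICT = { '(', '*', 'e' }
  '*' is in predict set, so this production goes in M[S, '*']
S → T T: PREDICT = { '(' }
S → P P *: PREDICT = { '*', 'e' }
  '*' is in predict set, so this production goes in M[S, '*']

M[S, '*'] = S → S P, S → P P *  (a multiply-defined cell — the grammar is not LL(1))

Answer: S → S P, S → P P *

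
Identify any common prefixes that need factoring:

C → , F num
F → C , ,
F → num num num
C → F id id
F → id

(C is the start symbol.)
No, left-factoring is not needed

Left-factoring is needed when two productions for the same non-terminal
share a common prefix on the right-hand side.

Productions for C:
  C → , F num
  C → F id id
Productions for F:
  F → C , ,
  F → num num num
  F → id

No common prefixes found.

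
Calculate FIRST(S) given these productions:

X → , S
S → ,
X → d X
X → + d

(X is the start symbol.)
To compute FIRST(S), examine every production with S on the left-hand side, reading each right-hand side left to right until a non-nullable symbol is reached.

From S → ,:
  - ',' is a terminal: add ',' and stop

Collecting: FIRST(S) = { ',' }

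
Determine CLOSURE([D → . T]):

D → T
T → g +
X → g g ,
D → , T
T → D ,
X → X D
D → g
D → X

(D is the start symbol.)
{ [D → . , T], [D → . T], [D → . X], [D → . g], [T → . D ,], [T → . g +], [X → . X D], [X → . g g ,] }

To compute CLOSURE, for each item [A → α.Bβ] where B is a non-terminal, add [B → .γ] for all productions B → γ; repeat for the newly added items until nothing changes.

Start with: [D → . T]
  [D → . T] has the dot before T: add [T → . g +], [T → . D ,]
  [T → . D ,] has the dot before D: add [D → . , T], [D → . g], [D → . X]
  [D → . X] has the dot before X: add [X → . g g ,], [X → . X D]
No further items can be added.

CLOSURE = { [D → . , T], [D → . T], [D → . X], [D → . g], [T → . D ,], [T → . g +], [X → . X D], [X → . g g ,] }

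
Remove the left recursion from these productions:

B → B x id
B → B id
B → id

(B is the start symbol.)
B is directly left-recursive. The standard transformation for
  A → A α₁ | ... | A α_m | β₁ | ... | β_n
is
  A  → β₁ A' | ... | β_n A'
  A' → α₁ A' | ... | α_m A' | ε

B → id becomes B → id B'
B → B x id becomes B' → x id B'
B → B id becomes B' → id B'
Add B' → ε

Resulting grammar:
B → id B'
B' → x id B'
B' → id B'
B' → ε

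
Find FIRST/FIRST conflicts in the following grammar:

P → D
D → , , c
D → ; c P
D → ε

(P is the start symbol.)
No FIRST/FIRST conflicts.

A FIRST/FIRST conflict occurs when two productions N → α and N → β for the same non-terminal have FIRST(α) ∩ FIRST(β) ≠ ∅ (with ε ∈ FIRST of a nullable right-hand side, so two nullable alternatives also conflict).

Productions for D:
  D → , , c: FIRST = { ',' }
  D → ; c P: FIRST = { ';' }
  D → ε: FIRST = { ε }
P has only one production, so no FIRST/FIRST conflict is possible there.

All alternatives of each non-terminal have pairwise disjoint FIRST sets.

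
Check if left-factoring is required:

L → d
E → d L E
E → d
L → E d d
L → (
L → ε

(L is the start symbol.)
Left-factoring is needed when two productions for the same non-terminal
share a common prefix on the right-hand side.

Productions for L:
  L → d
  L → E d d
  L → (
  L → ε
Productions for E:
  E → d L E
  E → d

Found common prefix 'd' in productions for E

Answer: Yes, E has productions with common prefix 'd'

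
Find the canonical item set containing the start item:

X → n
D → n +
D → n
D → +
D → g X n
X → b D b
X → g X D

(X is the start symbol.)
First, augment the grammar with X' → X
I₀ = CLOSURE({ [X' → . X] }):
  [X' → . X] has the dot before X: add [X → . n], [X → . b D b], [X → . g X D]
No further items can be added.

I₀ = { [X → . b D b], [X → . g X D], [X → . n], [X' → . X] }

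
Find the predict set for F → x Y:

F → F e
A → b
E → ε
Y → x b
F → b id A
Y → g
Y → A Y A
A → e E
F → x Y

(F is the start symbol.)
{ 'x' }

PREDICT(F → x Y) = (FIRST(RHS) \ {ε}) ∪ (FOLLOW(F) if ε ∈ FIRST(RHS), i.e. RHS ⇒* ε)
FIRST(x Y) = { 'x' }
ε ∉ FIRST(x Y), so FOLLOW(F) is not added.
PREDICT(F → x Y) = { 'x' }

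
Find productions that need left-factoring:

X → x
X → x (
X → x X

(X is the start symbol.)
Left-factoring is needed when two productions for the same non-terminal
share a common prefix on the right-hand side.

Productions for X:
  X → x
  X → x (
  X → x X

Found common prefix 'x' in productions for X

Answer: Yes, X has productions with common prefix 'x'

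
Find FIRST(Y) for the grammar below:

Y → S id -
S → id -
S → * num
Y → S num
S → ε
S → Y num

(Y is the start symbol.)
To compute FIRST(Y), examine every production with Y on the left-hand side, reading each right-hand side left to right until a non-nullable symbol is reached.

FIRST sets of the other non-terminals involved (by the same procedure, iterated to a fixed point):
  FIRST(S) = { '*', 'id', 'num', ε }

From Y → S id -:
  - S is a non-terminal: add FIRST(S) \ {ε} = { '*', 'id', 'num' }
    S is nullable, so continue to the next symbol
  - id is a terminal: add 'id' and stop
From Y → S num:
  - S is a non-terminal: add FIRST(S) \ {ε} = { '*', 'id', 'num' }
    S is nullable, so continue to the next symbol
  - num is a terminal: add 'num' and stop

Collecting: FIRST(Y) = { '*', 'id', 'num' }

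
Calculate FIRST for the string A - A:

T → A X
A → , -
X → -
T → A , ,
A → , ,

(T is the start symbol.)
FIRST sets of the non-terminals involved (from the grammar, by fixed-point iteration):
  FIRST(A) = { ',' }

To compute FIRST(A - A), process the symbols left to right:
Symbol A is a non-terminal. Add FIRST(A) \ {ε} = { ',' }
A is not nullable (ε ∉ FIRST(A)), so stop here.
FIRST(A - A) = { ',' }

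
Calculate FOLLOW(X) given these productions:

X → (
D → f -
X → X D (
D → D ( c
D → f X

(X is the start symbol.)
To compute FOLLOW(X), find every occurrence of X on a right-hand side N → α X β: add FIRST(β) \ {ε}, and if β is empty or nullable also add FOLLOW(N). Iterate to a fixed point.

X is the start symbol, so $ ∈ FOLLOW(X).
In X → X D (: X is followed by D '(', add FIRST(D '(') \ {ε} = { 'f' }
In D → f X: X is at the end, add FOLLOW(D)

The FOLLOW sets referred to above (computed the same way, to a fixed point):
  FOLLOW(D) = { '(' }

Taking the union: FOLLOW(X) = { $, '(', 'f' }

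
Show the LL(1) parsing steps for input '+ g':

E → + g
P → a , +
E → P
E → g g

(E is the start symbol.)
LL(1) parsing maintains a stack (initially the start symbol over $) and the input. At each step: if the stack top is a terminal, match it against the current input token; if it is a non-terminal N, replace it with the RHS of M[N, lookahead] (the unique production whose predict set contains the lookahead).

Stack is shown with the top on the left.

Stack  Input  Action
--------------------
E $    + g $  output E → + g
+ g $  + g $  match '+'
g $    g $    match 'g'
$      $      accept

The string is accepted.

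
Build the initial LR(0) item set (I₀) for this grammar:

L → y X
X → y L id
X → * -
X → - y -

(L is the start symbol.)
First, augment the grammar with L' → L
I₀ = CLOSURE({ [L' → . L] }):
  [L' → . L] has the dot before L: add [L → . y X]
No further items can be added.

I₀ = { [L → . y X], [L' → . L] }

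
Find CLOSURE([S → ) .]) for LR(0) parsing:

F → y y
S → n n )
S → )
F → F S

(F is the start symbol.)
To compute CLOSURE, for each item [A → α.Bβ] where B is a non-terminal, add [B → .γ] for all productions B → γ; repeat for the newly added items until nothing changes.

Start with: [S → ) .]
The dot is at the end, so nothing is added.

CLOSURE = { [S → ) .] }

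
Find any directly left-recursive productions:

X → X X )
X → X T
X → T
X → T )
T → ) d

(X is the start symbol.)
Yes, X is left-recursive

Direct left recursion occurs when N → N α for some non-terminal N (the right-hand side begins with the left-hand side itself).

X → X X ): LEFT RECURSIVE (starts with X)
X → X T: LEFT RECURSIVE (starts with X)
X → T: starts with T
X → T ): starts with T
T → ) d: starts with ')'

The grammar has direct left recursion on: X.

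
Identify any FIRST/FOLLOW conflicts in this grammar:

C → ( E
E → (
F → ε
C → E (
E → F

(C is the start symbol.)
Yes. E → '(' with FOLLOW(E) on { '(' }

Nullable non-terminals: E, F.
FIRST sets used below: FIRST(F) = { ε }

E: nullable alternative(s) E → F; FOLLOW(E) = { $, '(' }
  E → (: FIRST \ {ε} = { '(' } — overlaps FOLLOW(E) on { '(' }: CONFLICT
  E → F: FIRST \ {ε} = { } — this is the only nullable alternative, skip
F has a nullable alternative but only one production, so nothing to check.

C has no nullable alternative, so no FIRST/FOLLOW check is needed there.

So the grammar has 1 FIRST/FOLLOW conflict (marked CONFLICT above).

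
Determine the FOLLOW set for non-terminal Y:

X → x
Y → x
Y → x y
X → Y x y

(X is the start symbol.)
{ 'x' }

To compute FOLLOW(Y), find every occurrence of Y on a right-hand side N → α Y β: add FIRST(β) \ {ε}, and if β is empty or nullable also add FOLLOW(N). Iterate to a fixed point.

In X → Y x y: Y is followed by x y, add FIRST(x y) \ {ε} = { 'x' }

Taking the union: FOLLOW(Y) = { 'x' }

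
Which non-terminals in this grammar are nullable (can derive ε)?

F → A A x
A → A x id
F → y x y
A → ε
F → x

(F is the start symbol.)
ε-productions: A → ε
So A is immediately nullable.
No further non-terminal can be added: every production for the remaining non-terminals contains a terminal or a non-nullable non-terminal.
Nullable = { 'A' }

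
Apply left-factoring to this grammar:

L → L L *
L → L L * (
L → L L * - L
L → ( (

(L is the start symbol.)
L → L L * L'
L' → ε
L' → (
L' → - L
L → ( (

Left-factoring transforms A → αβ₁ | αβ₂ into A → αA' and A' → β₁ | β₂
(α is the longest common prefix among the alternatives). Repeat until
no nonterminal has two alternatives with a common prefix.

Round 1: L has alternatives sharing prefix 'L L *'. Introduce L': L → L L * L'
  Add: L' → ε
  Add: L' → (
  Add: L' → - L

No remaining common prefixes — done.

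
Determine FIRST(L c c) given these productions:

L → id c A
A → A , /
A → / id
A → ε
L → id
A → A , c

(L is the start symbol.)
FIRST sets of the non-terminals involved (from the grammar, by fixed-point iteration):
  FIRST(L) = { 'id' }

To compute FIRST(L c c), process the symbols left to right:
Symbol L is a non-terminal. Add FIRST(L) \ {ε} = { 'id' }
L is not nullable (ε ∉ FIRST(L)), so stop here.
FIRST(L c c) = { 'id' }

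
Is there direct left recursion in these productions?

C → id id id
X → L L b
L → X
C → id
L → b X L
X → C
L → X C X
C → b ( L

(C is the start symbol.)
No direct left recursion

Direct left recursion occurs when N → N α for some non-terminal N (the right-hand side begins with the left-hand side itself).

C → id id id: starts with id
X → L L b: starts with L
L → X: starts with X
C → id: starts with id
L → b X L: starts with b
X → C: starts with C
L → X C X: starts with X
C → b ( L: starts with b

No direct left recursion found.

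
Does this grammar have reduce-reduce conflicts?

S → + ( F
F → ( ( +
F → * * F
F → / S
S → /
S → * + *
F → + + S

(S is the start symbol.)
No reduce-reduce conflicts

Augment with S' → S and build the canonical LR(0) collection (I0 = CLOSURE({[S' → . S]}), then GOTO on every symbol after a dot until no new states appear). It has 20 states:
  I0: { [S → . * + *], [S → . + ( F], [S → . /], [S' → . S] }  — shift
  I1: { [S → * . + *] }  — shift
  I2: { [S → + . ( F] }  — shift
  I3: { [S → / .] }  — reduce
  I4: { [S' → S .] }  — accept
  I5: { [F → . ( ( +], [F → . * * F], [F → . + + S], [F → . / S], [S → + ( . F] }  — shift
  I6: { [F → ( . ( +] }  — shift
  I7: { [F → * . * F] }  — shift
  I8: { [F → + . + S] }  — shift
  I9: { [F → / . S], [S → . * + *], [S → . + ( F], [S → . /] }  — shift
  I10: { [S → + ( F .] }  — reduce
  I11: { [F → / S .] }  — reduce
  I12: { [F → + + . S], [S → . * + *], [S → . + ( F], [S → . /] }  — shift
  I13: { [F → + + S .] }  — reduce
  I14: { [F → * * . F], [F → . ( ( +], [F → . * * F], [F → . + + S], [F → . / S] }  — shift
  I15: { [F → * * F .] }  — reduce
  I16: { [F → ( ( . +] }  — shift
  I17: { [F → ( ( + .] }  — reduce
  I18: { [S → * + . *] }  — shift
  I19: { [S → * + * .] }  — reduce

No state contains more than one complete item.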